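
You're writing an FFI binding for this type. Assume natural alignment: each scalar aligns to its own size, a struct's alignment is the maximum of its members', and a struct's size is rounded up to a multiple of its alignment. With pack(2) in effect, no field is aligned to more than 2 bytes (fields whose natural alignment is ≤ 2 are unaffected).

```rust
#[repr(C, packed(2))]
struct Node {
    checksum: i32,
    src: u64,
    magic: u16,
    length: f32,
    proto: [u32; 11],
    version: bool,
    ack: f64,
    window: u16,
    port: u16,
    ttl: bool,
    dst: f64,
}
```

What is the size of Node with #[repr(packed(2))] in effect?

checksum at 0 (size 4, align 2) → ends 4
src at 4 (size 8, align 2) → ends 12
magic at 12 (size 2, align 2) → ends 14
length at 14 (size 4, align 2) → ends 18
proto at 18 (size 44, align 2) → ends 62
version at 62 (size 1, align 1) → ends 63
pad 1 to align 2 for ack
ack at 64 (size 8, align 2) → ends 72
window at 72 (size 2, align 2) → ends 74
port at 74 (size 2, align 2) → ends 76
ttl at 76 (size 1, align 1) → ends 77
pad 1 to align 2 for dst
dst at 78 (size 8, align 2) → ends 86
total 86 bytes, alignment 2

86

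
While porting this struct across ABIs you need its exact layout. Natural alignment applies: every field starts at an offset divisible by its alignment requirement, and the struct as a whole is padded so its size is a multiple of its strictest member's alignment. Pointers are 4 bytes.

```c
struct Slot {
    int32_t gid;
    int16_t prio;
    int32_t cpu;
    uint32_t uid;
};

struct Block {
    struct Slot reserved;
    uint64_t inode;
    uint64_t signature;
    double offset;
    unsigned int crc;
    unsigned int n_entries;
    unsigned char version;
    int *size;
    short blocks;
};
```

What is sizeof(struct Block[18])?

1152

Slot: @0: gid [4B, align 4] → 4; @4: prio [2B, align 2] → 6; +2 pad (align 4); @8: cpu [4B, align 4] → 12; @12: uid [4B, align 4] → 16; size 16, align 4
@0: reserved [16B, align 4] → 16
@16: inode [8B, align 8] → 24
@24: signature [8B, align 8] → 32
@32: offset [8B, align 8] → 40
@40: crc [4B, align 4] → 44
@44: n_entries [4B, align 4] → 48
@48: version [1B, align 1] → 49
+3 pad (align 4)
@52: size [4B, align 4] → 56
@56: blocks [2B, align 2] → 58
+6 tail pad (align 8)
size 64, align 8
array of 18: 18 × 64 = 1152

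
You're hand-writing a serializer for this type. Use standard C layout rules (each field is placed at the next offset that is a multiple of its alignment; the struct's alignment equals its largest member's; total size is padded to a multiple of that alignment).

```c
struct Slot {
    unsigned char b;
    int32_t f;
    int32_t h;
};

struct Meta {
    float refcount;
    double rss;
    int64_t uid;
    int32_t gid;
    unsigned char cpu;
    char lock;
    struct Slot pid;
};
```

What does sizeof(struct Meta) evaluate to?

48

Slot: @0: b [1B, align 1] → 1; +3 pad (align 4); @4: f [4B, align 4] → 8; @8: h [4B, align 4] → 12; size 12, align 4
@0: refcount [4B, align 4] → 4
+4 pad (align 8)
@8: rss [8B, align 8] → 16
@16: uid [8B, align 8] → 24
@24: gid [4B, align 4] → 28
@28: cpu [1B, align 1] → 29
@29: lock [1B, align 1] → 30
+2 pad (align 4)
@32: pid [12B, align 4] → 44
+4 tail pad (align 8)
size 48, align 8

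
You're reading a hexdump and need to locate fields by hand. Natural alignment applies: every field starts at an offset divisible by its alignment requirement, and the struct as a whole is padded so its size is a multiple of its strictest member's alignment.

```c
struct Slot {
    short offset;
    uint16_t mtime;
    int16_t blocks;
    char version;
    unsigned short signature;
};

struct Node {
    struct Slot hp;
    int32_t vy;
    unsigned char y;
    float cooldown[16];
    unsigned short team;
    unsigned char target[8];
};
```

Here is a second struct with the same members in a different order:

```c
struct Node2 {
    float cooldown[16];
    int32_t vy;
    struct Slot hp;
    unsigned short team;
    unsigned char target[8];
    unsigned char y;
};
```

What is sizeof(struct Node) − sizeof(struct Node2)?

4

Slot: 0..2  offset  (2B, 2-aligned); 2..4  mtime  (2B, 2-aligned); 4..6  blocks  (2B, 2-aligned); 6..7  version  (1B, 1-aligned); 7..8  -- padding (1B); 8..10  signature  (2B, 2-aligned); sizeof = 10, alignof = 2
0..10  hp  (10B, 2-aligned)
10..12  -- padding (2B)
12..16  vy  (4B, 4-aligned)
16..17  y  (1B, 1-aligned)
17..20  -- padding (3B)
20..84  cooldown  (64B, 4-aligned)
84..86  team  (2B, 2-aligned)
86..94  target  (8B, 1-aligned)
94..96  -- tail padding (2B)
sizeof = 96, alignof = 4
— Node2 —
0..64  cooldown  (64B, 4-aligned)
64..68  vy  (4B, 4-aligned)
68..78  hp  (10B, 2-aligned)
78..80  team  (2B, 2-aligned)
80..88  target  (8B, 1-aligned)
88..89  y  (1B, 1-aligned)
89..92  -- tail padding (3B)
sizeof = 92, alignof = 4
96 − 92 = 4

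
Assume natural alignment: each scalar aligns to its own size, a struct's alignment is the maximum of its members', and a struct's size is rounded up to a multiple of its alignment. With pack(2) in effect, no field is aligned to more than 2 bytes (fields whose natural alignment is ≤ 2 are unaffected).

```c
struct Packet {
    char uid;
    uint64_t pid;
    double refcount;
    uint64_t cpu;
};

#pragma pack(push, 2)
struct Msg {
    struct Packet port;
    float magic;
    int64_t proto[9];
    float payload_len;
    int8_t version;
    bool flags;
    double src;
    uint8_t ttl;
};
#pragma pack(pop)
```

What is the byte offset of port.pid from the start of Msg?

Packet: uid at 0 (size 1, align 1) → ends 1; pad 7 to align 8 for pid; pid at 8 (size 8, align 8) → ends 16; refcount at 16 (size 8, align 8) → ends 24; cpu at 24 (size 8, align 8) → ends 32; total 32 bytes, alignment 8
port at 0 (size 32, align 2) → ends 32
within Packet: pid at 8
0 + 8 = 8

8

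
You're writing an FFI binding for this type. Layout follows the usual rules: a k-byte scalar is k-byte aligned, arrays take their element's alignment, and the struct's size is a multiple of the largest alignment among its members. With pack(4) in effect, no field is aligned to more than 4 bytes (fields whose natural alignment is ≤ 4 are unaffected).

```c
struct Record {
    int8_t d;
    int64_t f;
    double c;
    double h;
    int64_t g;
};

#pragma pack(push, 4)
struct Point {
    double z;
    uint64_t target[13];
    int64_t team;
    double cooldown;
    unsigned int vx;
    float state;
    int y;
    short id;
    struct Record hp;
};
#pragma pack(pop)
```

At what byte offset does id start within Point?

140

Record: d at 0 (size 1, align 1) → ends 1; pad 7 to align 8 for f; f at 8 (size 8, align 8) → ends 16; c at 16 (size 8, align 8) → ends 24; h at 24 (size 8, align 8) → ends 32; g at 32 (size 8, align 8) → ends 40; total 40 bytes, alignment 8
z at 0 (size 8, align 4) → ends 8
target at 8 (size 104, align 4) → ends 112
team at 112 (size 8, align 4) → ends 120
cooldown at 120 (size 8, align 4) → ends 128
vx at 128 (size 4, align 4) → ends 132
state at 132 (size 4, align 4) → ends 136
y at 136 (size 4, align 4) → ends 140
id at 140 (size 2, align 2) → ends 142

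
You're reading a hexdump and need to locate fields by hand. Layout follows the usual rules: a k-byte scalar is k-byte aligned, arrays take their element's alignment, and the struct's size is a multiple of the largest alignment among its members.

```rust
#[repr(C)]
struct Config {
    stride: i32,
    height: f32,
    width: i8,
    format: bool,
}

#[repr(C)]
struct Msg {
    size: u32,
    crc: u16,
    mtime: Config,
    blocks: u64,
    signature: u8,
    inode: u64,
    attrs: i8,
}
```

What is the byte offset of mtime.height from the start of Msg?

12

Config: 0..4  stride  (4B, 4-aligned); 4..8  height  (4B, 4-aligned); 8..9  width  (1B, 1-aligned); 9..10  format  (1B, 1-aligned); 10..12  -- tail padding (2B); sizeof = 12, alignof = 4
0..4  size  (4B, 4-aligned)
4..6  crc  (2B, 2-aligned)
6..8  -- padding (2B)
8..20  mtime  (12B, 4-aligned)
within Config: height at 4
8 + 4 = 12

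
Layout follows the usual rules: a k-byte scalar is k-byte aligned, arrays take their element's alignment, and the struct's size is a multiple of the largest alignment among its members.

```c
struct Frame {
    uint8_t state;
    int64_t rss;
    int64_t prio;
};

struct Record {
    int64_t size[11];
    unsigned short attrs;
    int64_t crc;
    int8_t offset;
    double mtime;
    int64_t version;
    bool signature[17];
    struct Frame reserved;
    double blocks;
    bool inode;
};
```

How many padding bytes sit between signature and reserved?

Frame: state at 0 (size 1, align 1) → ends 1; pad 7 to align 8 for rss; rss at 8 (size 8, align 8) → ends 16; prio at 16 (size 8, align 8) → ends 24; total 24 bytes, alignment 8
size at 0 (size 88, align 8) → ends 88
attrs at 88 (size 2, align 2) → ends 90
pad 6 to align 8 for crc
crc at 96 (size 8, align 8) → ends 104
offset at 104 (size 1, align 1) → ends 105
pad 7 to align 8 for mtime
mtime at 112 (size 8, align 8) → ends 120
version at 120 (size 8, align 8) → ends 128
signature at 128 (size 17, align 1) → ends 145
pad 7 to align 8 for reserved
reserved at 152 (size 24, align 8) → ends 176

7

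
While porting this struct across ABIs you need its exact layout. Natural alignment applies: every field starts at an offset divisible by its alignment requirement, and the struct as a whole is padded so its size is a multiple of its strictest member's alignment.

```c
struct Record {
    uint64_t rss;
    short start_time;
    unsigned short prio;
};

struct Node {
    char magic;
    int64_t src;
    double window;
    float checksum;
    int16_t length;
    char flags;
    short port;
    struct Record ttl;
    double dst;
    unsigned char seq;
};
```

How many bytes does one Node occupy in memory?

Record: @0: rss [8B, align 8] → 8; @8: start_time [2B, align 2] → 10; @10: prio [2B, align 2] → 12; +4 tail pad (align 8); size 16, align 8
@0: magic [1B, align 1] → 1
+7 pad (align 8)
@8: src [8B, align 8] → 16
@16: window [8B, align 8] → 24
@24: checksum [4B, align 4] → 28
@28: length [2B, align 2] → 30
@30: flags [1B, align 1] → 31
+1 pad (align 2)
@32: port [2B, align 2] → 34
+6 pad (align 8)
@40: ttl [16B, align 8] → 56
@56: dst [8B, align 8] → 64
@64: seq [1B, align 1] → 65
+7 tail pad (align 8)
size 72, align 8

72 bytes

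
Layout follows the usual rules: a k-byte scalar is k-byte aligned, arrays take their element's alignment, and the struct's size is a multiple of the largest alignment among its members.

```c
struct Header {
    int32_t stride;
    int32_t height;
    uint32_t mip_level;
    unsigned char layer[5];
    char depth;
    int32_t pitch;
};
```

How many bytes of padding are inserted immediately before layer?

0..4  stride  (4B, 4-aligned)
4..8  height  (4B, 4-aligned)
8..12  mip_level  (4B, 4-aligned)
12..17  layer  (5B, 1-aligned)

0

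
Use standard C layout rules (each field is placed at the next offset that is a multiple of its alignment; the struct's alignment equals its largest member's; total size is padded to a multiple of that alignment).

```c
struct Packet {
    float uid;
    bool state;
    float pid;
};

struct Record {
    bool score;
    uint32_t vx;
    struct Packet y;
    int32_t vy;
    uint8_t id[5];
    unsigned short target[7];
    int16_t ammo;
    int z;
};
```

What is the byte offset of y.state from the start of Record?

Packet: @0: uid [4B, align 4] → 4; @4: state [1B, align 1] → 5; +3 pad (align 4); @8: pid [4B, align 4] → 12; size 12, align 4
@0: score [1B, align 1] → 1
+3 pad (align 4)
@4: vx [4B, align 4] → 8
@8: y [12B, align 4] → 20
within Packet: state at 4
8 + 4 = 12

12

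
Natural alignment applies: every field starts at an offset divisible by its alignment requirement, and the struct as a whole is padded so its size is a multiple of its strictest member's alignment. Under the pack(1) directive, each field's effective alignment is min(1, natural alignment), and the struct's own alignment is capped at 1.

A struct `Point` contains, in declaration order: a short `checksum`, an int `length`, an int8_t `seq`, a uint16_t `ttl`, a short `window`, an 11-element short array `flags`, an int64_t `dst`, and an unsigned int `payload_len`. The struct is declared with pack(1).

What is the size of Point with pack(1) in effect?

45

0..2  checksum  (2B, 1-aligned)
2..6  length  (4B, 1-aligned)
6..7  seq  (1B, 1-aligned)
7..9  ttl  (2B, 1-aligned)
9..11  window  (2B, 1-aligned)
11..33  flags  (22B, 1-aligned)
33..41  dst  (8B, 1-aligned)
41..45  payload_len  (4B, 1-aligned)
sizeof = 45, alignof = 1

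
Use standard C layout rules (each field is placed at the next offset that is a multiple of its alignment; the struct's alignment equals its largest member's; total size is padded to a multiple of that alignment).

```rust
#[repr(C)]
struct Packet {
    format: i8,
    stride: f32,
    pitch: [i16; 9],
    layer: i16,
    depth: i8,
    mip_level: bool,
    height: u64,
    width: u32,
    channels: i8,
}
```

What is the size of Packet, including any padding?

48

format at 0 (size 1, align 1) → ends 1
pad 3 to align 4 for stride
stride at 4 (size 4, align 4) → ends 8
pitch at 8 (size 18, align 2) → ends 26
layer at 26 (size 2, align 2) → ends 28
depth at 28 (size 1, align 1) → ends 29
mip_level at 29 (size 1, align 1) → ends 30
pad 2 to align 8 for height
height at 32 (size 8, align 8) → ends 40
width at 40 (size 4, align 4) → ends 44
channels at 44 (size 1, align 1) → ends 45
tail pad 3 to reach multiple of 8
total 48 bytes, alignment 8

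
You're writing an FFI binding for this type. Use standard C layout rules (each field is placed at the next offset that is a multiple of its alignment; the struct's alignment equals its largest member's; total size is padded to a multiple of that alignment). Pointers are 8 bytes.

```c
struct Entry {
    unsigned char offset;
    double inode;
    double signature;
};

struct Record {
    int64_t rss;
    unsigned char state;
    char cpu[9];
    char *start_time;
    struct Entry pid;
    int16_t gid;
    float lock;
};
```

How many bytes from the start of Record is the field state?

8

Entry: 0..1  offset  (1B, 1-aligned); 1..8  -- padding (7B); 8..16  inode  (8B, 8-aligned); 16..24  signature  (8B, 8-aligned); sizeof = 24, alignof = 8
0..8  rss  (8B, 8-aligned)
8..9  state  (1B, 1-aligned)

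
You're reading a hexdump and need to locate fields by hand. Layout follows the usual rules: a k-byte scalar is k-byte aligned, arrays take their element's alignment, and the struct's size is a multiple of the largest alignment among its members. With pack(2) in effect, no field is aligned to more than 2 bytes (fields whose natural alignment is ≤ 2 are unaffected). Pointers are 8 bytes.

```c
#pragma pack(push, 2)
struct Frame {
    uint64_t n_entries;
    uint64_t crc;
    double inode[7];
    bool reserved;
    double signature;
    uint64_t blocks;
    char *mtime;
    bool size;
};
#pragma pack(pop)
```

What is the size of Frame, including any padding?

n_entries at 0 (size 8, align 2) → ends 8
crc at 8 (size 8, align 2) → ends 16
inode at 16 (size 56, align 2) → ends 72
reserved at 72 (size 1, align 1) → ends 73
pad 1 to align 2 for signature
signature at 74 (size 8, align 2) → ends 82
blocks at 82 (size 8, align 2) → ends 90
mtime at 90 (size 8, align 2) → ends 98
size at 98 (size 1, align 1) → ends 99
tail pad 1 to reach multiple of 2
total 100 bytes, alignment 2

100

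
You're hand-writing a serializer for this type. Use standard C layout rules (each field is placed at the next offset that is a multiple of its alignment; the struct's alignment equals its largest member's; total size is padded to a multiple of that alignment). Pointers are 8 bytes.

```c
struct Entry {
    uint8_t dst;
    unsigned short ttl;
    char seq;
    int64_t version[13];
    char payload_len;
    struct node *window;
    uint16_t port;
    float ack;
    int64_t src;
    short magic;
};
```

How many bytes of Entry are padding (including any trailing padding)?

0..1  dst  (1B, 1-aligned)
1..2  -- padding (1B)
2..4  ttl  (2B, 2-aligned)
4..5  seq  (1B, 1-aligned)
5..8  -- padding (3B)
8..112  version  (104B, 8-aligned)
112..113  payload_len  (1B, 1-aligned)
113..120  -- padding (7B)
120..128  window  (8B, 8-aligned)
128..130  port  (2B, 2-aligned)
130..132  -- padding (2B)
132..136  ack  (4B, 4-aligned)
136..144  src  (8B, 8-aligned)
144..146  magic  (2B, 2-aligned)
146..152  -- tail padding (6B)
sizeof = 152, alignof = 8
data bytes 133, size 152 → padding 19

19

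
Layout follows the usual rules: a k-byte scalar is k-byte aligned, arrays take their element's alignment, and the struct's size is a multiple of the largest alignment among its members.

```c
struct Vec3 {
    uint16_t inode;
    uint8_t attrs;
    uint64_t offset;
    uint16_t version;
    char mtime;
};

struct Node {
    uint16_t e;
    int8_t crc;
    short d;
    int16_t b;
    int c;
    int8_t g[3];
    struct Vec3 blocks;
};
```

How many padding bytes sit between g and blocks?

1

Vec3: @0: inode [2B, align 2] → 2; @2: attrs [1B, align 1] → 3; +5 pad (align 8); @8: offset [8B, align 8] → 16; @16: version [2B, align 2] → 18; @18: mtime [1B, align 1] → 19; +5 tail pad (align 8); size 24, align 8
@0: e [2B, align 2] → 2
@2: crc [1B, align 1] → 3
+1 pad (align 2)
@4: d [2B, align 2] → 6
@6: b [2B, align 2] → 8
@8: c [4B, align 4] → 12
@12: g [3B, align 1] → 15
+1 pad (align 8)
@16: blocks [24B, align 8] → 40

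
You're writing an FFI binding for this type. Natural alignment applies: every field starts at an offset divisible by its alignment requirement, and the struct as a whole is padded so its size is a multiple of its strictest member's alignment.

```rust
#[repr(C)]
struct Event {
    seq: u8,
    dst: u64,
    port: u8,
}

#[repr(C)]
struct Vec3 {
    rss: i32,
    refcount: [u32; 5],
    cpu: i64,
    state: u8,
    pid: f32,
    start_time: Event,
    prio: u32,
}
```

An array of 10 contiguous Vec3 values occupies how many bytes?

Event: seq at 0 (size 1, align 1) → ends 1; pad 7 to align 8 for dst; dst at 8 (size 8, align 8) → ends 16; port at 16 (size 1, align 1) → ends 17; tail pad 7 to reach multiple of 8; total 24 bytes, alignment 8
rss at 0 (size 4, align 4) → ends 4
refcount at 4 (size 20, align 4) → ends 24
cpu at 24 (size 8, align 8) → ends 32
state at 32 (size 1, align 1) → ends 33
pad 3 to align 4 for pid
pid at 36 (size 4, align 4) → ends 40
start_time at 40 (size 24, align 8) → ends 64
prio at 64 (size 4, align 4) → ends 68
tail pad 4 to reach multiple of 8
total 72 bytes, alignment 8
array of 10: 10 × 72 = 720

720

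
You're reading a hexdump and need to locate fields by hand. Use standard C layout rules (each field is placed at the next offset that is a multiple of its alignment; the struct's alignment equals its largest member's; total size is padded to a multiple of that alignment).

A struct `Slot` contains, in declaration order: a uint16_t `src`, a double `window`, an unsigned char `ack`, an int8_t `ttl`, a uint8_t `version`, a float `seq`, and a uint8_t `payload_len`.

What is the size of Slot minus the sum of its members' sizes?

14

0..2  src  (2B, 2-aligned)
2..8  -- padding (6B)
8..16  window  (8B, 8-aligned)
16..17  ack  (1B, 1-aligned)
17..18  ttl  (1B, 1-aligned)
18..19  version  (1B, 1-aligned)
19..20  -- padding (1B)
20..24  seq  (4B, 4-aligned)
24..25  payload_len  (1B, 1-aligned)
25..32  -- tail padding (7B)
sizeof = 32, alignof = 8
data bytes 18, size 32 → padding 14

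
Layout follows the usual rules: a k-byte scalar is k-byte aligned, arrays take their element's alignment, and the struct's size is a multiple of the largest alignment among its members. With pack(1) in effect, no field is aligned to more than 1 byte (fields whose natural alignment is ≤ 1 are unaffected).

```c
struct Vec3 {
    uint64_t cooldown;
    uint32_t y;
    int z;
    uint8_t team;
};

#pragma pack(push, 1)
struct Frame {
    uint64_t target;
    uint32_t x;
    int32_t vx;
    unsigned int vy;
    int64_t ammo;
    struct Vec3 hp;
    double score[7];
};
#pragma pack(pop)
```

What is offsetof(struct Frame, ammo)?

Vec3: @0: cooldown [8B, align 8] → 8; @8: y [4B, align 4] → 12; @12: z [4B, align 4] → 16; @16: team [1B, align 1] → 17; +7 tail pad (align 8); size 24, align 8
@0: target [8B, align 1] → 8
@8: x [4B, align 1] → 12
@12: vx [4B, align 1] → 16
@16: vy [4B, align 1] → 20
@20: ammo [8B, align 1] → 28

20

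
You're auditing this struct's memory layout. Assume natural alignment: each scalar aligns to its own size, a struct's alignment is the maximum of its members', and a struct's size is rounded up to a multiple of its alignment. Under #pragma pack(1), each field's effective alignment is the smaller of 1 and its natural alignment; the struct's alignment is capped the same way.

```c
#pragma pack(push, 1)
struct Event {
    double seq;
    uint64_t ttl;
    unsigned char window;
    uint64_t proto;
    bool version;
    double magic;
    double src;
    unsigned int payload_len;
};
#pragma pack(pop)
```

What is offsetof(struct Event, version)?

seq at 0 (size 8, align 1) → ends 8
ttl at 8 (size 8, align 1) → ends 16
window at 16 (size 1, align 1) → ends 17
proto at 17 (size 8, align 1) → ends 25
version at 25 (size 1, align 1) → ends 26

25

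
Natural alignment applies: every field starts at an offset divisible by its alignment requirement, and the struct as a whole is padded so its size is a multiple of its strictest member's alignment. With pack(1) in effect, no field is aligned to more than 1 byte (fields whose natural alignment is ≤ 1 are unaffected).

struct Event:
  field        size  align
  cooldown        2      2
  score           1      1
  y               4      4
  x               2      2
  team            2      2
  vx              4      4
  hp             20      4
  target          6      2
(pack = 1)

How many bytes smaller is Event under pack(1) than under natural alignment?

natural layout:
  @0: cooldown [2B, align 2] → 2
  @2: score [1B, align 1] → 3
  +1 pad (align 4)
  @4: y [4B, align 4] → 8
  @8: x [2B, align 2] → 10
  @10: team [2B, align 2] → 12
  @12: vx [4B, align 4] → 16
  @16: hp [20B, align 4] → 36
  @36: target [6B, align 2] → 42
  +2 tail pad (align 4)
  size 44, align 4
packed(1) layout:
  @0: cooldown [2B, align 1] → 2
  @2: score [1B, align 1] → 3
  @3: y [4B, align 1] → 7
  @7: x [2B, align 1] → 9
  @9: team [2B, align 1] → 11
  @11: vx [4B, align 1] → 15
  @15: hp [20B, align 1] → 35
  @35: target [6B, align 1] → 41
  size 41, align 1
44 − 41 = 3

3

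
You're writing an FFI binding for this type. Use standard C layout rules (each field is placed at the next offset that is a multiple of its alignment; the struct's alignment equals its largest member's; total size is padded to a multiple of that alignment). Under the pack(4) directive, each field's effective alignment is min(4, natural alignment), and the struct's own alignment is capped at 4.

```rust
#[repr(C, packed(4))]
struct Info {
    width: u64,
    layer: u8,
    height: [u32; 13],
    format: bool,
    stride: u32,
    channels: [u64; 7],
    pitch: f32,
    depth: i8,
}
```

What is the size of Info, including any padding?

width at 0 (size 8, align 4) → ends 8
layer at 8 (size 1, align 1) → ends 9
pad 3 to align 4 for height
height at 12 (size 52, align 4) → ends 64
format at 64 (size 1, align 1) → ends 65
pad 3 to align 4 for stride
stride at 68 (size 4, align 4) → ends 72
channels at 72 (size 56, align 4) → ends 128
pitch at 128 (size 4, align 4) → ends 132
depth at 132 (size 1, align 1) → ends 133
tail pad 3 to reach multiple of 4
total 136 bytes, alignment 4

136 bytes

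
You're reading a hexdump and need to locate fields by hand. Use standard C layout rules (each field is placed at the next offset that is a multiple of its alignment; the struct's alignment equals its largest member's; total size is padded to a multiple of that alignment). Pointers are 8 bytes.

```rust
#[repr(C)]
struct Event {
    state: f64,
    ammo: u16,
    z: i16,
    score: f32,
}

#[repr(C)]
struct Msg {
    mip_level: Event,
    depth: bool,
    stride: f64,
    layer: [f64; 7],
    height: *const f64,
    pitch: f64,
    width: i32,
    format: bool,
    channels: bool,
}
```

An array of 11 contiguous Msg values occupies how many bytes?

1232

Event: state at 0 (size 8, align 8) → ends 8; ammo at 8 (size 2, align 2) → ends 10; z at 10 (size 2, align 2) → ends 12; score at 12 (size 4, align 4) → ends 16; total 16 bytes, alignment 8
mip_level at 0 (size 16, align 8) → ends 16
depth at 16 (size 1, align 1) → ends 17
pad 7 to align 8 for stride
stride at 24 (size 8, align 8) → ends 32
layer at 32 (size 56, align 8) → ends 88
height at 88 (size 8, align 8) → ends 96
pitch at 96 (size 8, align 8) → ends 104
width at 104 (size 4, align 4) → ends 108
format at 108 (size 1, align 1) → ends 109
channels at 109 (size 1, align 1) → ends 110
tail pad 2 to reach multiple of 8
total 112 bytes, alignment 8
array of 11: 11 × 112 = 1232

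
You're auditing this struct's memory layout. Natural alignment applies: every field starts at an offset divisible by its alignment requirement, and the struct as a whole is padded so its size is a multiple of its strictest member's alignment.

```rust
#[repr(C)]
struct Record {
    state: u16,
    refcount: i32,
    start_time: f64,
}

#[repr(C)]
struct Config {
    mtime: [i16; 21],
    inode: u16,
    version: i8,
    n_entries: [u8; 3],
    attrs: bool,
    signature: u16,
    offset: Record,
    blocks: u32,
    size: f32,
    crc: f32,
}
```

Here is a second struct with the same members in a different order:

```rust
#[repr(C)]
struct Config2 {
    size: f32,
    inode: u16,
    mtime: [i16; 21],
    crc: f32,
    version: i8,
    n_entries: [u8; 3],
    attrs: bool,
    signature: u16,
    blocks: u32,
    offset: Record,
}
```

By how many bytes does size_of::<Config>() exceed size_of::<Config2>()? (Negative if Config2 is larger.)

Record: 0..2  state  (2B, 2-aligned); 2..4  -- padding (2B); 4..8  refcount  (4B, 4-aligned); 8..16  start_time  (8B, 8-aligned); sizeof = 16, alignof = 8
0..42  mtime  (42B, 2-aligned)
42..44  inode  (2B, 2-aligned)
44..45  version  (1B, 1-aligned)
45..48  n_entries  (3B, 1-aligned)
48..49  attrs  (1B, 1-aligned)
49..50  -- padding (1B)
50..52  signature  (2B, 2-aligned)
52..56  -- padding (4B)
56..72  offset  (16B, 8-aligned)
72..76  blocks  (4B, 4-aligned)
76..80  size  (4B, 4-aligned)
80..84  crc  (4B, 4-aligned)
84..88  -- tail padding (4B)
sizeof = 88, alignof = 8
— Config2 —
0..4  size  (4B, 4-aligned)
4..6  inode  (2B, 2-aligned)
6..48  mtime  (42B, 2-aligned)
48..52  crc  (4B, 4-aligned)
52..53  version  (1B, 1-aligned)
53..56  n_entries  (3B, 1-aligned)
56..57  attrs  (1B, 1-aligned)
57..58  -- padding (1B)
58..60  signature  (2B, 2-aligned)
60..64  blocks  (4B, 4-aligned)
64..80  offset  (16B, 8-aligned)
sizeof = 80, alignof = 8
88 − 80 = 8

8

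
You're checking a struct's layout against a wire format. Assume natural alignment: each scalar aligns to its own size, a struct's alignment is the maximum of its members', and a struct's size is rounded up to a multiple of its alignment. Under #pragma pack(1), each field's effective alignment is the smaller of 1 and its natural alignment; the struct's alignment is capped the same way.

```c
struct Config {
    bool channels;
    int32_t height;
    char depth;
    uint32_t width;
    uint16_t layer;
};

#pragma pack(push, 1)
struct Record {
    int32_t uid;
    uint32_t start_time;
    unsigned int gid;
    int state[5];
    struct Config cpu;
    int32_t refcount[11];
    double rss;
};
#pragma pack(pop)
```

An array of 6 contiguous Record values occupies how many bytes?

624

Config: @0: channels [1B, align 1] → 1; +3 pad (align 4); @4: height [4B, align 4] → 8; @8: depth [1B, align 1] → 9; +3 pad (align 4); @12: width [4B, align 4] → 16; @16: layer [2B, align 2] → 18; +2 tail pad (align 4); size 20, align 4
@0: uid [4B, align 1] → 4
@4: start_time [4B, align 1] → 8
@8: gid [4B, align 1] → 12
@12: state [20B, align 1] → 32
@32: cpu [20B, align 1] → 52
@52: refcount [44B, align 1] → 96
@96: rss [8B, align 1] → 104
size 104, align 1
array of 6: 6 × 104 = 624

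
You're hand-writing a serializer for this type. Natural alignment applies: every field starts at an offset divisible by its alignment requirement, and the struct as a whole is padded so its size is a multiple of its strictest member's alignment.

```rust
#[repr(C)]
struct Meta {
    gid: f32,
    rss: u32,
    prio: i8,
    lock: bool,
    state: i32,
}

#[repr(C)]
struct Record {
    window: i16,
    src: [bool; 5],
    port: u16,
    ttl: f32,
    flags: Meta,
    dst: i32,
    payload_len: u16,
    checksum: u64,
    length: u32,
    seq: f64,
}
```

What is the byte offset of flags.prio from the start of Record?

Meta: @0: gid [4B, align 4] → 4; @4: rss [4B, align 4] → 8; @8: prio [1B, align 1] → 9; @9: lock [1B, align 1] → 10; +2 pad (align 4); @12: state [4B, align 4] → 16; size 16, align 4
@0: window [2B, align 2] → 2
@2: src [5B, align 1] → 7
+1 pad (align 2)
@8: port [2B, align 2] → 10
+2 pad (align 4)
@12: ttl [4B, align 4] → 16
@16: flags [16B, align 4] → 32
within Meta: prio at 8
16 + 8 = 24

24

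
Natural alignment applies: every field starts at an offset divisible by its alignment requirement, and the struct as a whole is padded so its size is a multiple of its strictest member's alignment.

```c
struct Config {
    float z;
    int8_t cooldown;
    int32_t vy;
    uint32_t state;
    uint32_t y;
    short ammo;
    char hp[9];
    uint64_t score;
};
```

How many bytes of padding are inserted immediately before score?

z at 0 (size 4, align 4) → ends 4
cooldown at 4 (size 1, align 1) → ends 5
pad 3 to align 4 for vy
vy at 8 (size 4, align 4) → ends 12
state at 12 (size 4, align 4) → ends 16
y at 16 (size 4, align 4) → ends 20
ammo at 20 (size 2, align 2) → ends 22
hp at 22 (size 9, align 1) → ends 31
pad 1 to align 8 for score
score at 32 (size 8, align 8) → ends 40

1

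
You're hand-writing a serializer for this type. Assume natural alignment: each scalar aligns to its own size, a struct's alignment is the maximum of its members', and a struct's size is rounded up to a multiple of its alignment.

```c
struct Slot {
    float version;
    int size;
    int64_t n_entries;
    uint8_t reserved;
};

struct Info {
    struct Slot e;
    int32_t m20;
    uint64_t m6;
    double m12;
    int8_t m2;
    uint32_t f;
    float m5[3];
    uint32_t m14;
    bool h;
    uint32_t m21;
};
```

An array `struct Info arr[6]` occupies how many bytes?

480

Slot: version at 0 (size 4, align 4) → ends 4; size at 4 (size 4, align 4) → ends 8; n_entries at 8 (size 8, align 8) → ends 16; reserved at 16 (size 1, align 1) → ends 17; tail pad 7 to reach multiple of 8; total 24 bytes, alignment 8
e at 0 (size 24, align 8) → ends 24
m20 at 24 (size 4, align 4) → ends 28
pad 4 to align 8 for m6
m6 at 32 (size 8, align 8) → ends 40
m12 at 40 (size 8, align 8) → ends 48
m2 at 48 (size 1, align 1) → ends 49
pad 3 to align 4 for f
f at 52 (size 4, align 4) → ends 56
m5 at 56 (size 12, align 4) → ends 68
m14 at 68 (size 4, align 4) → ends 72
h at 72 (size 1, align 1) → ends 73
pad 3 to align 4 for m21
m21 at 76 (size 4, align 4) → ends 80
total 80 bytes, alignment 8
array of 6: 6 × 80 = 480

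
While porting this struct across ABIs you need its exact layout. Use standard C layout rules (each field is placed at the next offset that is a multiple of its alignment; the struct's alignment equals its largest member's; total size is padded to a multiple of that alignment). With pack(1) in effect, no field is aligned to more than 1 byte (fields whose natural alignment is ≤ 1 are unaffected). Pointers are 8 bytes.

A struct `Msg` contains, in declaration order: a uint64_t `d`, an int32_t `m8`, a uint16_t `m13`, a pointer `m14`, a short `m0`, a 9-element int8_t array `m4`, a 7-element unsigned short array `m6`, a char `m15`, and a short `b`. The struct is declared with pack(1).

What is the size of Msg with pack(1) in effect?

50

@0: d [8B, align 1] → 8
@8: m8 [4B, align 1] → 12
@12: m13 [2B, align 1] → 14
@14: m14 [8B, align 1] → 22
@22: m0 [2B, align 1] → 24
@24: m4 [9B, align 1] → 33
@33: m6 [14B, align 1] → 47
@47: m15 [1B, align 1] → 48
@48: b [2B, align 1] → 50
size 50, align 1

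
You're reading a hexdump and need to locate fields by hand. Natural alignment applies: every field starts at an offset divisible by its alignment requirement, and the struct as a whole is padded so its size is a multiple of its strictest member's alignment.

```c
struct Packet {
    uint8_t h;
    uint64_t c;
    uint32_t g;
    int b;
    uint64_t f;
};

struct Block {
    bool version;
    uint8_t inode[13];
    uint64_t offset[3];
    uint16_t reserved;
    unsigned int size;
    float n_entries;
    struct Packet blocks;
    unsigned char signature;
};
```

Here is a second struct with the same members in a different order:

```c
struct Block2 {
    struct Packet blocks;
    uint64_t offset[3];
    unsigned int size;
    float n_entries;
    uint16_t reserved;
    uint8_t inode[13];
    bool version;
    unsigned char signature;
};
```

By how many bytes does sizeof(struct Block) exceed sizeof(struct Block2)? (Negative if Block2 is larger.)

8

Packet: @0: h [1B, align 1] → 1; +7 pad (align 8); @8: c [8B, align 8] → 16; @16: g [4B, align 4] → 20; @20: b [4B, align 4] → 24; @24: f [8B, align 8] → 32; size 32, align 8
@0: version [1B, align 1] → 1
@1: inode [13B, align 1] → 14
+2 pad (align 8)
@16: offset [24B, align 8] → 40
@40: reserved [2B, align 2] → 42
+2 pad (align 4)
@44: size [4B, align 4] → 48
@48: n_entries [4B, align 4] → 52
+4 pad (align 8)
@56: blocks [32B, align 8] → 88
@88: signature [1B, align 1] → 89
+7 tail pad (align 8)
size 96, align 8
— Block2 —
@0: blocks [32B, align 8] → 32
@32: offset [24B, align 8] → 56
@56: size [4B, align 4] → 60
@60: n_entries [4B, align 4] → 64
@64: reserved [2B, align 2] → 66
@66: inode [13B, align 1] → 79
@79: version [1B, align 1] → 80
@80: signature [1B, align 1] → 81
+7 tail pad (align 8)
size 88, align 8
96 − 88 = 8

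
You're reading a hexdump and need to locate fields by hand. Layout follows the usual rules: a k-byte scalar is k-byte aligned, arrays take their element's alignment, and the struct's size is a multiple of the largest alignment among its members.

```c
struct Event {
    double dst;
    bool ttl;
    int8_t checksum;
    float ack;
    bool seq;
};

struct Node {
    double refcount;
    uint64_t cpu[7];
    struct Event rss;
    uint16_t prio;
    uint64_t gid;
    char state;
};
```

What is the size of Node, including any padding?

112 bytes

Event: @0: dst [8B, align 8] → 8; @8: ttl [1B, align 1] → 9; @9: checksum [1B, align 1] → 10; +2 pad (align 4); @12: ack [4B, align 4] → 16; @16: seq [1B, align 1] → 17; +7 tail pad (align 8); size 24, align 8
@0: refcount [8B, align 8] → 8
@8: cpu [56B, align 8] → 64
@64: rss [24B, align 8] → 88
@88: prio [2B, align 2] → 90
+6 pad (align 8)
@96: gid [8B, align 8] → 104
@104: state [1B, align 1] → 105
+7 tail pad (align 8)
size 112, align 8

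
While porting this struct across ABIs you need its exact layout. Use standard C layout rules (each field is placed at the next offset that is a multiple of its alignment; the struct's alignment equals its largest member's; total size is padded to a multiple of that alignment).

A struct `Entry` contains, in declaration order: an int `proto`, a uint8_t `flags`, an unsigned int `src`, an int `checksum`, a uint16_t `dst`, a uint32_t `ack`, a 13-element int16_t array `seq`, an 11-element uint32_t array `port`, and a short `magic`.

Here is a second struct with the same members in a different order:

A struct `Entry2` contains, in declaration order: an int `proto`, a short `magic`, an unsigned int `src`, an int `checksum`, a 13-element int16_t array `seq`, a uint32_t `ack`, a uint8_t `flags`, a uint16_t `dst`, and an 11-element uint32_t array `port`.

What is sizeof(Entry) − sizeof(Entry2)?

4

@0: proto [4B, align 4] → 4
@4: flags [1B, align 1] → 5
+3 pad (align 4)
@8: src [4B, align 4] → 12
@12: checksum [4B, align 4] → 16
@16: dst [2B, align 2] → 18
+2 pad (align 4)
@20: ack [4B, align 4] → 24
@24: seq [26B, align 2] → 50
+2 pad (align 4)
@52: port [44B, align 4] → 96
@96: magic [2B, align 2] → 98
+2 tail pad (align 4)
size 100, align 4
— Entry2 —
@0: proto [4B, align 4] → 4
@4: magic [2B, align 2] → 6
+2 pad (align 4)
@8: src [4B, align 4] → 12
@12: checksum [4B, align 4] → 16
@16: seq [26B, align 2] → 42
+2 pad (align 4)
@44: ack [4B, align 4] → 48
@48: flags [1B, align 1] → 49
+1 pad (align 2)
@50: dst [2B, align 2] → 52
@52: port [44B, align 4] → 96
size 96, align 4
100 − 96 = 4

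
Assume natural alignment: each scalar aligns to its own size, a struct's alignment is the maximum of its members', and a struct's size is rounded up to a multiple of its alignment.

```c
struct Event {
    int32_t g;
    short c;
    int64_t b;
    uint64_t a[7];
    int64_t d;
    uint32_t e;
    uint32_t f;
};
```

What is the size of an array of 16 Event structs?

g at 0 (size 4, align 4) → ends 4
c at 4 (size 2, align 2) → ends 6
pad 2 to align 8 for b
b at 8 (size 8, align 8) → ends 16
a at 16 (size 56, align 8) → ends 72
d at 72 (size 8, align 8) → ends 80
e at 80 (size 4, align 4) → ends 84
f at 84 (size 4, align 4) → ends 88
total 88 bytes, alignment 8
array of 16: 16 × 88 = 1408

1408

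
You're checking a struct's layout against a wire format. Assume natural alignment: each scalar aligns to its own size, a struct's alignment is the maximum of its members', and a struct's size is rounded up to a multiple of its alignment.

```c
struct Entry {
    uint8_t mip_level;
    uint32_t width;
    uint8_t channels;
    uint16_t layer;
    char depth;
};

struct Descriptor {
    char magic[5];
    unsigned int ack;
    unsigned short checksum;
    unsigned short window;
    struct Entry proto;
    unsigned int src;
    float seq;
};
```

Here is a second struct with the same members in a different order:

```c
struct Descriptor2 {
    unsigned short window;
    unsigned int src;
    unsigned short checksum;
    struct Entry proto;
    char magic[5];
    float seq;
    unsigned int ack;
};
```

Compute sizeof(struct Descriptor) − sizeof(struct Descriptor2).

-4

Entry: @0: mip_level [1B, align 1] → 1; +3 pad (align 4); @4: width [4B, align 4] → 8; @8: channels [1B, align 1] → 9; +1 pad (align 2); @10: layer [2B, align 2] → 12; @12: depth [1B, align 1] → 13; +3 tail pad (align 4); size 16, align 4
@0: magic [5B, align 1] → 5
+3 pad (align 4)
@8: ack [4B, align 4] → 12
@12: checksum [2B, align 2] → 14
@14: window [2B, align 2] → 16
@16: proto [16B, align 4] → 32
@32: src [4B, align 4] → 36
@36: seq [4B, align 4] → 40
size 40, align 4
— Descriptor2 —
@0: window [2B, align 2] → 2
+2 pad (align 4)
@4: src [4B, align 4] → 8
@8: checksum [2B, align 2] → 10
+2 pad (align 4)
@12: proto [16B, align 4] → 28
@28: magic [5B, align 1] → 33
+3 pad (align 4)
@36: seq [4B, align 4] → 40
@40: ack [4B, align 4] → 44
size 44, align 4
40 − 44 = -4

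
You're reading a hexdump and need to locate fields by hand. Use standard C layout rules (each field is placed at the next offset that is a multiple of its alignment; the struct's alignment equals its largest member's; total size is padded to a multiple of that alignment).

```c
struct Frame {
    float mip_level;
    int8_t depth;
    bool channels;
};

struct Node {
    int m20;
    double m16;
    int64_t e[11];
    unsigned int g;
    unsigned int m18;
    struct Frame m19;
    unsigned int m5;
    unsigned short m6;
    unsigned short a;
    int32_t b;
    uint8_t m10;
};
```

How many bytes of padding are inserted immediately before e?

0

Frame: 0..4  mip_level  (4B, 4-aligned); 4..5  depth  (1B, 1-aligned); 5..6  channels  (1B, 1-aligned); 6..8  -- tail padding (2B); sizeof = 8, alignof = 4
0..4  m20  (4B, 4-aligned)
4..8  -- padding (4B)
8..16  m16  (8B, 8-aligned)
16..104  e  (88B, 8-aligned)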